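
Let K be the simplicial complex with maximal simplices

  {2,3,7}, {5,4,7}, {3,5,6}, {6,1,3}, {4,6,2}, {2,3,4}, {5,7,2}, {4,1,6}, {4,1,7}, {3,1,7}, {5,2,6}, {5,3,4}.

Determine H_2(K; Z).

H_2 ≅ 0.

Fix the vertex order 1 < 2 < 3 < 4 < 5 < 6 < 7 and write every simplex with vertices in increasing order. Then dim K = 2 and the simplices of K are:

  0-simplices (7): [1], [2], [3], [4], [5], [6], [7]
  1-simplices (18): [1,3], [1,4], [1,6], [1,7], [2,3], [2,4], [2,5], [2,6], [2,7], [3,4], [3,5], [3,6], [3,7], [4,5], [4,6], [4,7], [5,6], [5,7]
  2-simplices (12): [1,3,6], [1,3,7], [1,4,6], [1,4,7], [2,3,4], [2,3,7], [2,4,6], [2,5,6], [2,5,7], [3,4,5], [3,5,6], [4,5,7]

so the chain groups are C_0 ≅ Z^7, C_1 ≅ Z^18, C_2 ≅ Z^12.

∂_1: C_1 → C_0 sends each edge [p,q] (with p < q) to q − p. For instance
  ∂[3,4] = [4] − [3].
As a 7×18 matrix over Z this has rank 6, with invariant factors (1,1,1,1,1,1).

∂_2: C_2 → C_1 acts by ∂[p,q,r] = [q,r] − [p,r] + [p,q]. For instance
  ∂[2,4,6] = [4,6] − [2,6] + [2,4],
  ∂[1,4,7] = [4,7] − [1,7] + [1,4].
The 18×12 boundary matrix has rank 12 and Smith normal form diag(1,1,1,1,1,1,1,1,1,1,1,2).

Computing H_k = (kernel of ∂_k) / (image of ∂_{k+1}):

  H_2: rank ker ∂_2 − rank ∂_3 = (12 − 12) − 0 = 0, and there is no ∂_3, so H_2 = 0.

(K is a triangulation of the real projective plane RP^2.)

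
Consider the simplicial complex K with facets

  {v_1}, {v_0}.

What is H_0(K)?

We work with the vertex ordering v_0 < v_1. The simplices of K, each written with vertices in increasing order, are:

  0-simplices (2): [v_0], [v_1]

so the chain groups are C_0 ≅ Z^2.

From H_k ≅ ker(∂_k) / im(∂_{k+1}) we obtain:

  H_0: rank C_0 − rank ∂_1 = 2 − 0 = 2, and there is no ∂_1, so H_0 ≅ Z^2.

H_0 = Z^2.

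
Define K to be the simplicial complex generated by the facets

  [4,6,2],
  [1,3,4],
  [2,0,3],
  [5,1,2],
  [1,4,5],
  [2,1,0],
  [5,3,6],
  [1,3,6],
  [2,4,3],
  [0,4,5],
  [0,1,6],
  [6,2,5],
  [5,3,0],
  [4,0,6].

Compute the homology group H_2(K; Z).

H_2 = Z.

Take the total order 0 < 1 < 2 < 3 < 4 < 5 < 6 on the vertex set. Then K (dimension 2) consists of the simplices:

  0-simplices (7): [0], [1], [2], [3], [4], [5], [6]
  1-simplices (21): [0,1], [0,2], [0,3], [0,4], [0,5], [0,6], [1,2], [1,3], [1,4], [1,5], [1,6], [2,3], [2,4], [2,5], [2,6], [3,4], [3,5], [3,6], [4,5], [4,6], [5,6]
  2-simplices (14): [0,1,2], [0,1,6], [0,2,3], [0,3,5], [0,4,5], [0,4,6], [1,2,5], [1,3,4], [1,3,6], [1,4,5], [2,3,4], [2,4,6], [2,5,6], [3,5,6]

giving chain groups C_0 ≅ Z^7, C_1 ≅ Z^21, C_2 ≅ Z^14.

The boundary map ∂_1: C_1 → C_0 is given by ∂[p,q] = [q] − [p]. For instance
  ∂[2,6] = [6] − [2].
The resulting 7×21 matrix has rank 6, and its Smith normal form has invariant factors (1,1,1,1,1,1).

The boundary map ∂_2: C_2 → C_1 sends each 2-simplex [p,q,r] to [q,r] − [p,r] + [p,q]. For instance
  ∂[3,5,6] = [5,6] − [3,6] + [3,5],
  ∂[0,1,2] = [1,2] − [0,2] + [0,1].
This gives a 21×14 integer matrix of rank 13; reducing to Smith normal form yields diagonal entries (1,1,1,1,1,1,1,1,1,1,1,1,1).

Now H_k = ker ∂_k / im ∂_{k+1}, so:

  H_2: rank ker ∂_2 − rank ∂_3 = (14 − 13) − 0 = 1, and there is no ∂_3, so H_2 ≅ Z.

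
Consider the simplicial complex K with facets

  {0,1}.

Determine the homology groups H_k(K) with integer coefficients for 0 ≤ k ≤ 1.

Order the vertices as 0 < 1. Listing each simplex with vertices in this order, K has dimension 1 with simplices:

  0-simplices (2): [0], [1]
  1-simplices (1): [0,1]

so the chain groups are C_0 ≅ Z^2, C_1 ≅ Z^1.

The boundary map ∂_1: C_1 → C_0 sends each edge [p,q] (with p < q) to q − p. For instance
  ∂[0,1] = [1] − [0].
The resulting 2×1 matrix has rank 1, and its Smith normal form has invariant factors (1).

From H_k ≅ ker(∂_k) / im(∂_{k+1}) we obtain:

  H_0: rank C_0 − rank ∂_1 = 2 − 1 = 1, and the invariant factors of ∂_1 are all 1, so H_0 = Z.
  H_1: rank ker ∂_1 − rank ∂_2 = (1 − 1) − 0 = 0, and there is no ∂_2, so H_1 = 0.

(K is a triangulation of the 1-simplex.)

H_0 ≅ Z,  H_1 = 0.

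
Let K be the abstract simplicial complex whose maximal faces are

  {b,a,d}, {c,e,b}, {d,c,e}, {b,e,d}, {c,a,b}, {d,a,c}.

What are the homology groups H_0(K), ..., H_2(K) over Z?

Fix the vertex order a < b < c < d < e and write every simplex with vertices in increasing order. Then dim K = 2 and the simplices of K are:

  0-simplices (5): a, b, c, d, e
  1-simplices (9): ab, ac, ad, bc, bd, be, cd, ce, de
  2-simplices (6): abc, abd, acd, bce, bde, cde

Hence C_0 ≅ Z^5, C_1 ≅ Z^9, C_2 ≅ Z^6.

Boundary ∂_1: C_1 → C_0 maps an edge to its endpoints' difference, ∂[p,q] = q − p.
The resulting 5×9 matrix has rank 4, and its Smith normal form has invariant factors (1,1,1,1).

Boundary ∂_2: C_2 → C_1 sends each 2-simplex [p,q,r] to [q,r] − [p,r] + [p,q]. For instance
  ∂bde = de − be + bd,
  ∂abc = bc − ac + ab.
The resulting 9×6 matrix has rank 5, and its Smith normal form has invariant factors (1,1,1,1,1).

From H_k ≅ ker(∂_k) / im(∂_{k+1}) we obtain:

  H_0: rank C_0 − rank ∂_1 = 5 − 4 = 1, and the invariant factors of ∂_1 are all 1, so H_0 ≅ Z.
  H_1: rank ker ∂_1 − rank ∂_2 = (9 − 4) − 5 = 0, and the invariant factors of ∂_2 are all 1, so H_1 ≅ 0.
  H_2: rank ker ∂_2 − rank ∂_3 = (6 − 5) − 0 = 1, and there is no ∂_3, so H_2 ≅ Z.

As a check, the Euler characteristic is 5 − 9 + 6 = 2, which agrees with 1 − 0 + 1 = 2.

H_0 = Z,  H_1 = 0,  H_2 = Z.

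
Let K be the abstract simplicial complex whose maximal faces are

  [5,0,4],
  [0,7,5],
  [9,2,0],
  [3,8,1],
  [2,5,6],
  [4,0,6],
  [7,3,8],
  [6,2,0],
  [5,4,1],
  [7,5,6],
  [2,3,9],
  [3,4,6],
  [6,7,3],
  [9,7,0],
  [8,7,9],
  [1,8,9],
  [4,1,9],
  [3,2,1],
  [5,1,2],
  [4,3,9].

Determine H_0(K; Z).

H_0 ≅ Z.

Order the vertices as 0 < 1 < 2 < 3 < 4 < 5 < 6 < 7 < 8 < 9. Listing each simplex with vertices in this order, K has dimension 2 with simplices:

  0-simplices (10): [0], [1], [2], [3], [4], [5], [6], [7], [8], [9]
  1-simplices (30): (30 of them)
  2-simplices (20): (20 of them)

giving chain groups C_0 ≅ Z^10, C_1 ≅ Z^30, C_2 ≅ Z^20.

The boundary map ∂_1: C_1 → C_0 is given by ∂[p,q] = [q] − [p].
As a 10×30 matrix over Z this has rank 9, with invariant factors (1,1,1,1,1,1,1,1,1).

∂_2: C_2 → C_1 sends each 2-simplex [p,q,r] to [q,r] − [p,r] + [p,q]. For instance
  ∂[2,5,6] = [5,6] − [2,6] + [2,5],
  ∂[3,7,8] = [7,8] − [3,8] + [3,7].
As a 30×20 matrix over Z this has rank 20, with invariant factors (1,1,1,1,1,1,1,1,1,1,1,1,1,1,1,1,1,1,1,2).

Computing H_k = (kernel of ∂_k) / (image of ∂_{k+1}):

  H_0: rank C_0 − rank ∂_1 = 10 − 9 = 1, and the invariant factors of ∂_1 are all 1, so H_0 = Z.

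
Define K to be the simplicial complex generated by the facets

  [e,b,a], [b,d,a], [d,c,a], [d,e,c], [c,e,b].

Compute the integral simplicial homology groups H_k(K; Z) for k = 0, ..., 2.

Fix the vertex order a < b < c < d < e and write every simplex with vertices in increasing order. Then dim K = 2 and the simplices of K are:

  0-simplices (5): a, b, c, d, e
  1-simplices (10): ab, ac, ad, ae, bc, bd, be, cd, ce, de
  2-simplices (5): abd, abe, acd, bce, cde

so the chain groups are C_0 ≅ Z^5, C_1 ≅ Z^10, C_2 ≅ Z^5.

Boundary ∂_1: C_1 → C_0 is given by ∂[p,q] = [q] − [p].
The resulting 5×10 matrix has rank 4, and its Smith normal form has invariant factors (1,1,1,1).

∂_2: C_2 → C_1 maps a triangle to the signed sum of its edges. For instance
  ∂abe = be − ae + ab,
  ∂bce = ce − be + bc.
This gives a 10×5 integer matrix of rank 5; reducing to Smith normal form yields diagonal entries (1,1,1,1,1).

Now H_k = ker ∂_k / im ∂_{k+1}, so:

  H_0: rank C_0 − rank ∂_1 = 5 − 4 = 1, and the invariant factors of ∂_1 are all 1, so H_0 ≅ Z.
  H_1: rank ker ∂_1 − rank ∂_2 = (10 − 4) − 5 = 1, and the invariant factors of ∂_2 are all 1, so H_1 ≅ Z.
  H_2: rank ker ∂_2 − rank ∂_3 = (5 − 5) − 0 = 0, and there is no ∂_3, so H_2 ≅ 0.

As a check, the Euler characteristic is 5 − 10 + 5 = 0, which agrees with 1 − 1 + 0 = 0.

H_0 ≅ Z,  H_1 ≅ Z,  H_2 = 0.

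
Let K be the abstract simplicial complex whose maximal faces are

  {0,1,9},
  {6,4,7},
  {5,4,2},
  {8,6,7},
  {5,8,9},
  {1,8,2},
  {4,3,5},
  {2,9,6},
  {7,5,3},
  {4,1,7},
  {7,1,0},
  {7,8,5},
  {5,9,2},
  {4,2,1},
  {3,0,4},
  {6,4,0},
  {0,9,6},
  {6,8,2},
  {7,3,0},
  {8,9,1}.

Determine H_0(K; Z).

We work with the vertex ordering 0 < 1 < 2 < 3 < 4 < 5 < 6 < 7 < 8 < 9. The simplices of K, each written with vertices in increasing order, are:

  0-simplices (10): [0], [1], [2], [3], [4], [5], [6], [7], [8], [9]
  1-simplices (30): (30 of them)
  2-simplices (20): (20 of them)

giving chain groups C_0 ≅ Z^10, C_1 ≅ Z^30, C_2 ≅ Z^20.

∂_1: C_1 → C_0 is given by ∂[p,q] = [q] − [p].
This gives a 10×30 integer matrix of rank 9; reducing to Smith normal form yields diagonal entries (1,1,1,1,1,1,1,1,1).

∂_2: C_2 → C_1 sends each 2-simplex [p,q,r] to [q,r] − [p,r] + [p,q]. For instance
  ∂[3,5,7] = [5,7] − [3,7] + [3,5],
  ∂[1,4,7] = [4,7] − [1,7] + [1,4].
This gives a 30×20 integer matrix of rank 20; reducing to Smith normal form yields diagonal entries (1,1,1,1,1,1,1,1,1,1,1,1,1,1,1,1,1,1,1,2).

Reading off H_k = ker ∂_k / im ∂_{k+1}:

  H_0: rank C_0 − rank ∂_1 = 10 − 9 = 1, and the invariant factors of ∂_1 are all 1, so H_0 ≅ Z.

H_0 = Z.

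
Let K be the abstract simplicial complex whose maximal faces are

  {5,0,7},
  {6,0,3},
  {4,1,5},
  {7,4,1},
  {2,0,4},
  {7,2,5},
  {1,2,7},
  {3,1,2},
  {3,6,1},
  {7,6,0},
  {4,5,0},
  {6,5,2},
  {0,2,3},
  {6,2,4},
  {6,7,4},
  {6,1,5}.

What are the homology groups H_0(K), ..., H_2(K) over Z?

K has 8 vertices, 24 edges, 16 triangles.
rank ∂_0 = 0, rank ∂_1 = 7 ⇒ b_0 = 8 − 0 − 7 = 1; all invariant factors of ∂_1 are 1 so no torsion. So H_0 = Z.
rank ∂_1 = 7, rank ∂_2 = 15 ⇒ b_1 = 24 − 7 − 15 = 2; all invariant factors of ∂_2 are 1 so no torsion. So H_1 = Z^2.
rank ∂_2 = 15, rank ∂_3 = 0 ⇒ b_2 = 16 − 15 − 0 = 1. So H_2 = Z.

H_0 ≅ Z,  H_1 ≅ Z^2,  H_2 ≅ Z.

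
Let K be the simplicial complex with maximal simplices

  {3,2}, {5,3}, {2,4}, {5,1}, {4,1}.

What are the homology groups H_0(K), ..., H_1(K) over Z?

Fix the vertex order 1 < 2 < 3 < 4 < 5 and write every simplex with vertices in increasing order. Then dim K = 1 and the simplices of K are:

  0-simplices (5): [1], [2], [3], [4], [5]
  1-simplices (5): [1,4], [1,5], [2,3], [2,4], [3,5]

so the chain groups are C_0 ≅ Z^5, C_1 ≅ Z^5.

∂_1: C_1 → C_0 is given by ∂[p,q] = [q] − [p].
The 5×5 boundary matrix has rank 4 and Smith normal form diag(1,1,1,1).

Now H_k = ker ∂_k / im ∂_{k+1}, so:

  H_0: rank C_0 − rank ∂_1 = 5 − 4 = 1, and the invariant factors of ∂_1 are all 1, so H_0 ≅ Z.
  H_1: rank ker ∂_1 − rank ∂_2 = (5 − 4) − 0 = 1, and there is no ∂_2, so H_1 ≅ Z.

H_0 ≅ Z,  H_1 ≅ Z.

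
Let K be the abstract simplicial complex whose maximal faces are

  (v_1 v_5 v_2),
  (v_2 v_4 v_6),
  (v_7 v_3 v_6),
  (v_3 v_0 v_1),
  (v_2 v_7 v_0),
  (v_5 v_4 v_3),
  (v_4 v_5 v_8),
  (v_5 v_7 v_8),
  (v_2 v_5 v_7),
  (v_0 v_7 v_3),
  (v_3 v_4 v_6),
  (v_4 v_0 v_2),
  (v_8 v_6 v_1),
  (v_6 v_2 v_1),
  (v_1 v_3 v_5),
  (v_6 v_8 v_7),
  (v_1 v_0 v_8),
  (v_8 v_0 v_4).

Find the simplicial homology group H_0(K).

H_0 ≅ Z.

Fix the vertex order v_0 < v_1 < v_2 < v_3 < v_4 < v_5 < v_6 < v_7 < v_8 and write every simplex with vertices in increasing order. Then dim K = 2 and the simplices of K are:

  0-simplices (9): [v_0], [v_1], [v_2], [v_3], [v_4], [v_5], [v_6], [v_7], [v_8]
  1-simplices (27): (27 of them)
  2-simplices (18): (18 of them)

giving chain groups C_0 ≅ Z^9, C_1 ≅ Z^27, C_2 ≅ Z^18.

The boundary map ∂_1: C_1 → C_0 is given by ∂[p,q] = [q] − [p].
This gives a 9×27 integer matrix of rank 8; reducing to Smith normal form yields diagonal entries (1,1,1,1,1,1,1,1).

∂_2: C_2 → C_1 sends each 2-simplex [p,q,r] to [q,r] − [p,r] + [p,q]. For instance
  ∂[v_2,v_4,v_6] = [v_4,v_6] − [v_2,v_6] + [v_2,v_4],
  ∂[v_1,v_3,v_5] = [v_3,v_5] − [v_1,v_5] + [v_1,v_3].
This gives a 27×18 integer matrix of rank 17; reducing to Smith normal form yields diagonal entries (1,1,1,1,1,1,1,1,1,1,1,1,1,1,1,1,1).

Reading off H_k = ker ∂_k / im ∂_{k+1}:

  H_0: rank C_0 − rank ∂_1 = 9 − 8 = 1, and the invariant factors of ∂_1 are all 1, so H_0 = Z.

(K is a triangulation of the torus T^2.)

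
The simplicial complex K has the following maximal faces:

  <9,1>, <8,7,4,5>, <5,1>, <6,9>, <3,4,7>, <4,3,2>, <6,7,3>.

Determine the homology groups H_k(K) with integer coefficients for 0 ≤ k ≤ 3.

H_0 = Z,  H_1 = Z,  H_2 = 0,  H_3 = 0.

Order the vertices as 1 < 2 < 3 < 4 < 5 < 6 < 7 < 8 < 9. Listing each simplex with vertices in this order, K has dimension 3 with simplices:

  0-simplices (9): [1], [2], [3], [4], [5], [6], [7], [8], [9]
  1-simplices (15): [1,5], [1,9], [2,3], [2,4], [3,4], [3,6], [3,7], [4,5], [4,7], [4,8], [5,7], [5,8], [6,7], [6,9], [7,8]
  2-simplices (7): [2,3,4], [3,4,7], [3,6,7], [4,5,7], [4,5,8], [4,7,8], [5,7,8]
  3-simplices (1): [4,5,7,8]

giving chain groups C_0 ≅ Z^9, C_1 ≅ Z^15, C_2 ≅ Z^7, C_3 ≅ Z^1.

The boundary map ∂_1: C_1 → C_0 maps an edge to its endpoints' difference, ∂[p,q] = q − p.
The resulting 9×15 matrix has rank 8, and its Smith normal form has invariant factors (1,1,1,1,1,1,1,1).

∂_2: C_2 → C_1 maps a triangle to the signed sum of its edges. For instance
  ∂[3,6,7] = [6,7] − [3,7] + [3,6],
  ∂[2,3,4] = [3,4] − [2,4] + [2,3].
This gives a 15×7 integer matrix of rank 6; reducing to Smith normal form yields diagonal entries (1,1,1,1,1,1).

Boundary ∂_3: C_3 → C_2 sends each 3-simplex σ to the alternating sum Σ_i (−1)^i (σ with its i-th vertex removed). For instance
  ∂[4,5,7,8] = [5,7,8] − [4,7,8] + [4,5,8] − [4,5,7].
This gives a 7×1 integer matrix of rank 1; reducing to Smith normal form yields diagonal entries (1).

Computing H_k = (kernel of ∂_k) / (image of ∂_{k+1}):

  H_0: rank C_0 − rank ∂_1 = 9 − 8 = 1, and the invariant factors of ∂_1 are all 1, so H_0 ≅ Z.
  H_1: rank ker ∂_1 − rank ∂_2 = (15 − 8) − 6 = 1, and the invariant factors of ∂_2 are all 1, so H_1 ≅ Z.
  H_2: rank ker ∂_2 − rank ∂_3 = (7 − 6) − 1 = 0, and the invariant factors of ∂_3 are all 1, so H_2 ≅ 0.
  H_3: rank ker ∂_3 − rank ∂_4 = (1 − 1) − 0 = 0, and there is no ∂_4, so H_3 ≅ 0.

As a check, the Euler characteristic is 9 − 15 + 7 − 1 = 0, which agrees with 1 − 1 + 0 − 0 = 0.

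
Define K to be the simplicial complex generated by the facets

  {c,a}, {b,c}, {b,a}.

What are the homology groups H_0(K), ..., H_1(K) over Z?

H_0 = Z,  H_1 = Z.

K has 3 vertices, 3 edges.
rank ∂_0 = 0, rank ∂_1 = 2 ⇒ b_0 = 3 − 0 − 2 = 1; all invariant factors of ∂_1 are 1 so no torsion. So H_0 = Z.
rank ∂_1 = 2, rank ∂_2 = 0 ⇒ b_1 = 3 − 2 − 0 = 1. So H_1 = Z.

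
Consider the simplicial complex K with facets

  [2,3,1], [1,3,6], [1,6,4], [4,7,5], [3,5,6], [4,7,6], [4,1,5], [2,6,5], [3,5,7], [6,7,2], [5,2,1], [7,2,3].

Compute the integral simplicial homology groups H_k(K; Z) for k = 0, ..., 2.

Take the total order 1 < 2 < 3 < 4 < 5 < 6 < 7 on the vertex set. Then K (dimension 2) consists of the simplices:

  0-simplices (7): [1], [2], [3], [4], [5], [6], [7]
  1-simplices (18): [1,2], [1,3], [1,4], [1,5], [1,6], [2,3], [2,5], [2,6], [2,7], [3,5], [3,6], [3,7], [4,5], [4,6], [4,7], [5,6], [5,7], [6,7]
  2-simplices (12): [1,2,3], [1,2,5], [1,3,6], [1,4,5], [1,4,6], [2,3,7], [2,5,6], [2,6,7], [3,5,6], [3,5,7], [4,5,7], [4,6,7]

Hence C_0 ≅ Z^7, C_1 ≅ Z^18, C_2 ≅ Z^12.

Boundary ∂_1: C_1 → C_0 is given by ∂[p,q] = [q] − [p].
The 7×18 boundary matrix has rank 6 and Smith normal form diag(1,1,1,1,1,1).

The boundary map ∂_2: C_2 → C_1 acts by ∂[p,q,r] = [q,r] − [p,r] + [p,q]. For instance
  ∂[3,5,7] = [5,7] − [3,7] + [3,5],
  ∂[2,3,7] = [3,7] − [2,7] + [2,3].
The 18×12 boundary matrix has rank 12 and Smith normal form diag(1,1,1,1,1,1,1,1,1,1,1,2).

Now H_k = ker ∂_k / im ∂_{k+1}, so:

  H_0: rank C_0 − rank ∂_1 = 7 − 6 = 1, and the invariant factors of ∂_1 are all 1, so H_0 ≅ Z.
  H_1: rank ker ∂_1 − rank ∂_2 = (18 − 6) − 12 = 0, and ∂_2 has invariant factor 2 > 1, so H_1 ≅ Z/2.
  H_2: rank ker ∂_2 − rank ∂_3 = (12 − 12) − 0 = 0, and there is no ∂_3, so H_2 ≅ 0.

H_0 ≅ Z,  H_1 ≅ Z/2,  H_2 = 0.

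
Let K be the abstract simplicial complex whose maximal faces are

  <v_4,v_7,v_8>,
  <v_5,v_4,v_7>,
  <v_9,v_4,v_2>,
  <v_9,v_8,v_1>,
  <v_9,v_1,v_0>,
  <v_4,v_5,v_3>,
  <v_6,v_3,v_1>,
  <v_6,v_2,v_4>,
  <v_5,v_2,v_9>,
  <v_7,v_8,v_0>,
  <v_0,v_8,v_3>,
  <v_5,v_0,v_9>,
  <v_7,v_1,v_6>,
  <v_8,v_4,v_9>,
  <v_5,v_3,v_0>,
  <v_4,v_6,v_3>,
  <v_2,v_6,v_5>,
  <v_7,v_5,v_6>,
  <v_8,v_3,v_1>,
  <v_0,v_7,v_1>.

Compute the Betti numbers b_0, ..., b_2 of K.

b_0 = 1, b_1 = 1, b_2 = 0.

We work with the vertex ordering v_0 < v_1 < v_2 < v_3 < v_4 < v_5 < v_6 < v_7 < v_8 < v_9. The simplices of K, each written with vertices in increasing order, are:

  0-simplices (10): [v_0], [v_1], [v_2], [v_3], [v_4], [v_5], [v_6], [v_7], [v_8], [v_9]
  1-simplices (30): (30 of them)
  2-simplices (20): (20 of them)

so the chain groups are C_0 ≅ Z^10, C_1 ≅ Z^30, C_2 ≅ Z^20.

The boundary map ∂_1: C_1 → C_0 sends each edge [p,q] (with p < q) to q − p. For instance
  ∂[v_3,v_5] = [v_5] − [v_3].
As a 10×30 matrix over Z this has rank 9, with invariant factors (1,1,1,1,1,1,1,1,1).

The boundary map ∂_2: C_2 → C_1 sends each 2-simplex [p,q,r] to [q,r] − [p,r] + [p,q]. For instance
  ∂[v_0,v_5,v_9] = [v_5,v_9] − [v_0,v_9] + [v_0,v_5],
  ∂[v_3,v_4,v_5] = [v_4,v_5] − [v_3,v_5] + [v_3,v_4].
This gives a 30×20 integer matrix of rank 20; reducing to Smith normal form yields diagonal entries (1,1,1,1,1,1,1,1,1,1,1,1,1,1,1,1,1,1,1,2).

Now H_k = ker ∂_k / im ∂_{k+1}, so:

  H_0: rank C_0 − rank ∂_1 = 10 − 9 = 1, and the invariant factors of ∂_1 are all 1, so H_0 ≅ Z.
  H_1: rank ker ∂_1 − rank ∂_2 = (30 − 9) − 20 = 1, and ∂_2 has invariant factor 2 > 1, so H_1 ≅ Z ⊕ Z_2.
  H_2: rank ker ∂_2 − rank ∂_3 = (20 − 20) − 0 = 0, and there is no ∂_3, so H_2 ≅ 0.

As a check, the Euler characteristic is 10 − 30 + 20 = 0, which agrees with 1 − 1 + 0 = 0.
(K is a triangulation of the Klein bottle.)

Hence the Betti numbers are b_0 = 1, b_1 = 1, b_2 = 0.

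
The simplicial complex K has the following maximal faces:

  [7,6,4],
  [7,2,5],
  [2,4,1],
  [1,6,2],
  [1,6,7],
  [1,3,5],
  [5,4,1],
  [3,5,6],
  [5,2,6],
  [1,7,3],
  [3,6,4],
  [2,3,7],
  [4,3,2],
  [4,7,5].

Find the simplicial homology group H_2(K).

H_2 = Z.

Fix the vertex order 1 < 2 < 3 < 4 < 5 < 6 < 7 and write every simplex with vertices in increasing order. Then dim K = 2 and the simplices of K are:

  0-simplices (7): [1], [2], [3], [4], [5], [6], [7]
  1-simplices (21): [1,2], [1,3], [1,4], [1,5], [1,6], [1,7], [2,3], [2,4], [2,5], [2,6], [2,7], [3,4], [3,5], [3,6], [3,7], [4,5], [4,6], [4,7], [5,6], [5,7], [6,7]
  2-simplices (14): [1,2,4], [1,2,6], [1,3,5], [1,3,7], [1,4,5], [1,6,7], [2,3,4], [2,3,7], [2,5,6], [2,5,7], [3,4,6], [3,5,6], [4,5,7], [4,6,7]

giving chain groups C_0 ≅ Z^7, C_1 ≅ Z^21, C_2 ≅ Z^14.

The boundary map ∂_1: C_1 → C_0 maps an edge to its endpoints' difference, ∂[p,q] = q − p. For instance
  ∂[1,7] = [7] − [1].
This gives a 7×21 integer matrix of rank 6; reducing to Smith normal form yields diagonal entries (1,1,1,1,1,1).

Boundary ∂_2: C_2 → C_1 sends each 2-simplex [p,q,r] to [q,r] − [p,r] + [p,q]. For instance
  ∂[2,3,7] = [3,7] − [2,7] + [2,3],
  ∂[1,3,5] = [3,5] − [1,5] + [1,3].
The 21×14 boundary matrix has rank 13 and Smith normal form diag(1,1,1,1,1,1,1,1,1,1,1,1,1).

Now H_k = ker ∂_k / im ∂_{k+1}, so:

  H_2: rank ker ∂_2 − rank ∂_3 = (14 − 13) − 0 = 1, and there is no ∂_3, so H_2 = Z.

(K is a triangulation of the torus T^2.)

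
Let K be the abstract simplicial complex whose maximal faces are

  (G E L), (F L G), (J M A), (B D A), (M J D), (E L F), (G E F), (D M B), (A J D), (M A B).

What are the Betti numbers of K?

K has 9 vertices, 15 edges, 10 triangles.
rank ∂_0 = 0, rank ∂_1 = 7 ⇒ b_0 = 9 − 0 − 7 = 2; all invariant factors of ∂_1 are 1 so no torsion. So H_0 = Z^2.
rank ∂_1 = 7, rank ∂_2 = 8 ⇒ b_1 = 15 − 7 − 8 = 0; all invariant factors of ∂_2 are 1 so no torsion. So H_1 = 0.
rank ∂_2 = 8, rank ∂_3 = 0 ⇒ b_2 = 10 − 8 − 0 = 2. So H_2 = Z^2.

b_0 = 2, b_1 = 0, b_2 = 2.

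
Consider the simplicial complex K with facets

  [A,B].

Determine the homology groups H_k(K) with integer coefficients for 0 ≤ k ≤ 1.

H_0 ≅ Z,  H_1 = 0.

Order the vertices as A < B. Listing each simplex with vertices in this order, K has dimension 1 with simplices:

  0-simplices (2): A, B
  1-simplices (1): AB

so the chain groups are C_0 ≅ Z^2, C_1 ≅ Z^1.

The boundary map ∂_1: C_1 → C_0 maps an edge to its endpoints' difference, ∂[p,q] = q − p. For instance
  ∂AB = B − A.
As a 2×1 matrix over Z this has rank 1, with invariant factors (1).

Reading off H_k = ker ∂_k / im ∂_{k+1}:

  H_0: rank C_0 − rank ∂_1 = 2 − 1 = 1, and the invariant factors of ∂_1 are all 1, so H_0 ≅ Z.
  H_1: rank ker ∂_1 − rank ∂_2 = (1 − 1) − 0 = 0, and there is no ∂_2, so H_1 ≅ 0.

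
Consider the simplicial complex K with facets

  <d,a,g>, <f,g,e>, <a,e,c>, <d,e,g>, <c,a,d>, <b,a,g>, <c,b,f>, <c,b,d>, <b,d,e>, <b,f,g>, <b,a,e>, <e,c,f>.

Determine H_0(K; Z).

Take the total order a < b < c < d < e < f < g on the vertex set. Then K (dimension 2) consists of the simplices:

  0-simplices (7): a, b, c, d, e, f, g
  1-simplices (18): ab, ac, ad, ae, ag, bc, bd, be, bf, bg, cd, ce, cf, de, dg, ef, eg, fg
  2-simplices (12): abe, abg, acd, ace, adg, bcd, bcf, bde, bfg, cef, deg, efg

giving chain groups C_0 ≅ Z^7, C_1 ≅ Z^18, C_2 ≅ Z^12.

Boundary ∂_1: C_1 → C_0 sends each edge [p,q] (with p < q) to q − p. For instance
  ∂dg = g − d.
The 7×18 boundary matrix has rank 6 and Smith normal form diag(1,1,1,1,1,1).

Boundary ∂_2: C_2 → C_1 maps a triangle to the signed sum of its edges. For instance
  ∂bde = de − be + bd,
  ∂cef = ef − cf + ce.
As a 18×12 matrix over Z this has rank 12, with invariant factors (1,1,1,1,1,1,1,1,1,1,1,2).

Reading off H_k = ker ∂_k / im ∂_{k+1}:

  H_0: rank C_0 − rank ∂_1 = 7 − 6 = 1, and the invariant factors of ∂_1 are all 1, so H_0 ≅ Z.

H_0 = Z.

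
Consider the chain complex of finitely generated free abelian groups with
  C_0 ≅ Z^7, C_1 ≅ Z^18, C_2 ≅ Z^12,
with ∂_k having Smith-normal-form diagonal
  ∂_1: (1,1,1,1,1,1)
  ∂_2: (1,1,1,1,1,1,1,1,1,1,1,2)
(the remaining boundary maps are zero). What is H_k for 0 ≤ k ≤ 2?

H_0 ≅ Z,  H_1 ≅ Z_2,  H_2 = 0.

H_0: b_0 = 7 − 0 − 6 = 1; torsion from ∂_1 factors > 1: none. So H_0 ≅ Z.
H_1: b_1 = 18 − 6 − 12 = 0; torsion from ∂_2 factors > 1: [2]. So H_1 ≅ Z_2.
H_2: b_2 = 12 − 12 − 0 = 0; torsion from ∂_3 factors > 1: none. So H_2 ≅ 0.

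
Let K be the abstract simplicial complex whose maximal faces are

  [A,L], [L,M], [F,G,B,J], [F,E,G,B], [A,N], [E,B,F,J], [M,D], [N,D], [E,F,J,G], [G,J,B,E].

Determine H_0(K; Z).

Take the total order A < B < D < E < F < G < J < L < M < N on the vertex set. Then K (dimension 3) consists of the simplices:

  0-simplices (10): A, B, D, E, F, G, J, L, M, N
  1-simplices (15): AL, AN, BE, BF, BG, BJ, DM, DN, EF, EG, EJ, FG, FJ, GJ, LM
  2-simplices (10): BEF, BEG, BEJ, BFG, BFJ, BGJ, EFG, EFJ, EGJ, FGJ
  3-simplices (5): BEFG, BEFJ, BEGJ, BFGJ, EFGJ

so the chain groups are C_0 ≅ Z^10, C_1 ≅ Z^15, C_2 ≅ Z^10, C_3 ≅ Z^5.

The boundary map ∂_1: C_1 → C_0 maps an edge to its endpoints' difference, ∂[p,q] = q − p.
The 10×15 boundary matrix has rank 8 and Smith normal form diag(1,1,1,1,1,1,1,1).

∂_2: C_2 → C_1 acts by ∂[p,q,r] = [q,r] − [p,r] + [p,q]. For instance
  ∂EFJ = FJ − EJ + EF,
  ∂EFG = FG − EG + EF.
The resulting 15×10 matrix has rank 6, and its Smith normal form has invariant factors (1,1,1,1,1,1).

Boundary ∂_3: C_3 → C_2 sends each 3-simplex σ to the alternating sum Σ_i (−1)^i (σ with its i-th vertex removed). For instance
  ∂BEGJ = EGJ − BGJ + BEJ − BEG,
  ∂BEFG = EFG − BFG + BEG − BEF.
As a 10×5 matrix over Z this has rank 4, with invariant factors (1,1,1,1).

Reading off H_k = ker ∂_k / im ∂_{k+1}:

  H_0: rank C_0 − rank ∂_1 = 10 − 8 = 2, and the invariant factors of ∂_1 are all 1, so H_0 = Z^2.

H_0 = Z^2.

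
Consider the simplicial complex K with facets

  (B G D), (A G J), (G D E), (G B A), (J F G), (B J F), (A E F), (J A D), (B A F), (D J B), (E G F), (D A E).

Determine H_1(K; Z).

We work with the vertex ordering A < B < D < E < F < G < J. The simplices of K, each written with vertices in increasing order, are:

  0-simplices (7): A, B, D, E, F, G, J
  1-simplices (18): AB, AD, AE, AF, AG, AJ, BD, BF, BG, BJ, DE, DG, DJ, EF, EG, FG, FJ, GJ
  2-simplices (12): ABF, ABG, ADE, ADJ, AEF, AGJ, BDG, BDJ, BFJ, DEG, EFG, FGJ

Hence C_0 ≅ Z^7, C_1 ≅ Z^18, C_2 ≅ Z^12.

The boundary map ∂_1: C_1 → C_0 sends each edge [p,q] (with p < q) to q − p. For instance
  ∂EG = G − E.
This gives a 7×18 integer matrix of rank 6; reducing to Smith normal form yields diagonal entries (1,1,1,1,1,1).

∂_2: C_2 → C_1 maps a triangle to the signed sum of its edges. For instance
  ∂AGJ = GJ − AJ + AG,
  ∂ABG = BG − AG + AB.
The 18×12 boundary matrix has rank 12 and Smith normal form diag(1,1,1,1,1,1,1,1,1,1,1,2).

Now H_k = ker ∂_k / im ∂_{k+1}, so:

  H_1: rank ker ∂_1 − rank ∂_2 = (18 − 6) − 12 = 0, and ∂_2 has invariant factor 2 > 1, so H_1 ≅ Z/2.

H_1 ≅ Z/2.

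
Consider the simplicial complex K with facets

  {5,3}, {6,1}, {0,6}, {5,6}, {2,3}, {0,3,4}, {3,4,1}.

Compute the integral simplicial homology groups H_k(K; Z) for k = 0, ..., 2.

Order the vertices as 0 < 1 < 2 < 3 < 4 < 5 < 6. Listing each simplex with vertices in this order, K has dimension 2 with simplices:

  0-simplices (7): [0], [1], [2], [3], [4], [5], [6]
  1-simplices (10): [0,3], [0,4], [0,6], [1,3], [1,4], [1,6], [2,3], [3,4], [3,5], [5,6]
  2-simplices (2): [0,3,4], [1,3,4]

giving chain groups C_0 ≅ Z^7, C_1 ≅ Z^10, C_2 ≅ Z^2.

∂_1: C_1 → C_0 is given by ∂[p,q] = [q] − [p]. For instance
  ∂[3,5] = [5] − [3].
The resulting 7×10 matrix has rank 6, and its Smith normal form has invariant factors (1,1,1,1,1,1).

The boundary map ∂_2: C_2 → C_1 maps a triangle to the signed sum of its edges. For instance
  ∂[1,3,4] = [3,4] − [1,4] + [1,3],
  ∂[0,3,4] = [3,4] − [0,4] + [0,3].
The resulting 10×2 matrix has rank 2, and its Smith normal form has invariant factors (1,1).

Reading off H_k = ker ∂_k / im ∂_{k+1}:

  H_0: rank C_0 − rank ∂_1 = 7 − 6 = 1, and the invariant factors of ∂_1 are all 1, so H_0 = Z.
  H_1: rank ker ∂_1 − rank ∂_2 = (10 − 6) − 2 = 2, and the invariant factors of ∂_2 are all 1, so H_1 = Z^2.
  H_2: rank ker ∂_2 − rank ∂_3 = (2 − 2) − 0 = 0, and there is no ∂_3, so H_2 = 0.

As a check, the Euler characteristic is 7 − 10 + 2 = -1, which agrees with 1 − 2 + 0 = -1.

H_0 = Z,  H_1 = Z^2,  H_2 = 0.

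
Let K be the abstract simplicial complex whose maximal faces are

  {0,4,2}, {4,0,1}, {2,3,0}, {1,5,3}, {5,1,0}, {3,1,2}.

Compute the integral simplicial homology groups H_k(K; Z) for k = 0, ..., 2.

K has 6 vertices, 12 edges, 6 triangles.
rank ∂_0 = 0, rank ∂_1 = 5 ⇒ b_0 = 6 − 0 − 5 = 1; all invariant factors of ∂_1 are 1 so no torsion. So H_0 ≅ Z.
rank ∂_1 = 5, rank ∂_2 = 6 ⇒ b_1 = 12 − 5 − 6 = 1; all invariant factors of ∂_2 are 1 so no torsion. So H_1 ≅ Z.
rank ∂_2 = 6, rank ∂_3 = 0 ⇒ b_2 = 6 − 6 − 0 = 0. So H_2 ≅ 0.

H_0 ≅ Z,  H_1 ≅ Z,  H_2 = 0.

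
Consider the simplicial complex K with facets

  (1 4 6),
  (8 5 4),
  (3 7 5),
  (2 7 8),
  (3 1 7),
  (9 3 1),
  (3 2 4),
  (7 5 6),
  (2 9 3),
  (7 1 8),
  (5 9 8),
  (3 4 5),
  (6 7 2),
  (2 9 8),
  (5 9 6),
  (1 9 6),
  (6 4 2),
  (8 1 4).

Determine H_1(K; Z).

H_1 ≅ Z^2.

Order the vertices as 1 < 2 < 3 < 4 < 5 < 6 < 7 < 8 < 9. Listing each simplex with vertices in this order, K has dimension 2 with simplices:

  0-simplices (9): [1], [2], [3], [4], [5], [6], [7], [8], [9]
  1-simplices (27): (27 of them)
  2-simplices (18): [1,3,7], [1,3,9], [1,4,6], [1,4,8], [1,6,9], [1,7,8], [2,3,4], [2,3,9], [2,4,6], [2,6,7], [2,7,8], [2,8,9], [3,4,5], [3,5,7], [4,5,8], [5,6,7], [5,6,9], [5,8,9]

so the chain groups are C_0 ≅ Z^9, C_1 ≅ Z^27, C_2 ≅ Z^18.

Boundary ∂_1: C_1 → C_0 is given by ∂[p,q] = [q] − [p].
As a 9×27 matrix over Z this has rank 8, with invariant factors (1,1,1,1,1,1,1,1).

Boundary ∂_2: C_2 → C_1 maps a triangle to the signed sum of its edges. For instance
  ∂[3,5,7] = [5,7] − [3,7] + [3,5],
  ∂[2,6,7] = [6,7] − [2,7] + [2,6].
As a 27×18 matrix over Z this has rank 17, with invariant factors (1,1,1,1,1,1,1,1,1,1,1,1,1,1,1,1,1).

Computing H_k = (kernel of ∂_k) / (image of ∂_{k+1}):

  H_1: rank ker ∂_1 − rank ∂_2 = (27 − 8) − 17 = 2, and the invariant factors of ∂_2 are all 1, so H_1 ≅ Z^2.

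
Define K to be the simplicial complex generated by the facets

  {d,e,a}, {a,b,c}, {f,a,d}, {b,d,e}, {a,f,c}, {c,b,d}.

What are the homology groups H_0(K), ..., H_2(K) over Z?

Fix the vertex order a < b < c < d < e < f and write every simplex with vertices in increasing order. Then dim K = 2 and the simplices of K are:

  0-simplices (6): a, b, c, d, e, f
  1-simplices (12): ab, ac, ad, ae, af, bc, bd, be, cd, cf, de, df
  2-simplices (6): abc, acf, ade, adf, bcd, bde

giving chain groups C_0 ≅ Z^6, C_1 ≅ Z^12, C_2 ≅ Z^6.

∂_1: C_1 → C_0 sends each edge [p,q] (with p < q) to q − p. For instance
  ∂cd = d − c.
The 6×12 boundary matrix has rank 5 and Smith normal form diag(1,1,1,1,1).

∂_2: C_2 → C_1 sends each 2-simplex [p,q,r] to [q,r] − [p,r] + [p,q]. For instance
  ∂bde = de − be + bd,
  ∂ade = de − ae + ad.
This gives a 12×6 integer matrix of rank 6; reducing to Smith normal form yields diagonal entries (1,1,1,1,1,1).

Computing H_k = (kernel of ∂_k) / (image of ∂_{k+1}):

  H_0: rank C_0 − rank ∂_1 = 6 − 5 = 1, and the invariant factors of ∂_1 are all 1, so H_0 = Z.
  H_1: rank ker ∂_1 − rank ∂_2 = (12 − 5) − 6 = 1, and the invariant factors of ∂_2 are all 1, so H_1 = Z.
  H_2: rank ker ∂_2 − rank ∂_3 = (6 − 6) − 0 = 0, and there is no ∂_3, so H_2 = 0.

As a check, the Euler characteristic is 6 − 12 + 6 = 0, which agrees with 1 − 1 + 0 = 0.

H_0 ≅ Z,  H_1 ≅ Z,  H_2 = 0.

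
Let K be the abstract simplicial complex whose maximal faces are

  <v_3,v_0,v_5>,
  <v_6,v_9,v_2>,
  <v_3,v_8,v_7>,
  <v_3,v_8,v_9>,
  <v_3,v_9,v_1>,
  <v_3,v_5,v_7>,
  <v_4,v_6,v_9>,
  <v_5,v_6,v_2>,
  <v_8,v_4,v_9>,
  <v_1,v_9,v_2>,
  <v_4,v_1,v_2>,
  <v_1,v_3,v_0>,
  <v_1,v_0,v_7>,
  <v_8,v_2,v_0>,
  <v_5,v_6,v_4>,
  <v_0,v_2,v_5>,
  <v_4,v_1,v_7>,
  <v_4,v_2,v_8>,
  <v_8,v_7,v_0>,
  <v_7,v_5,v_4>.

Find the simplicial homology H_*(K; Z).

We work with the vertex ordering v_0 < v_1 < v_2 < v_3 < v_4 < v_5 < v_6 < v_7 < v_8 < v_9. The simplices of K, each written with vertices in increasing order, are:

  0-simplices (10): [v_0], [v_1], [v_2], [v_3], [v_4], [v_5], [v_6], [v_7], [v_8], [v_9]
  1-simplices (30): (30 of them)
  2-simplices (20): (20 of them)

giving chain groups C_0 ≅ Z^10, C_1 ≅ Z^30, C_2 ≅ Z^20.

The boundary map ∂_1: C_1 → C_0 sends each edge [p,q] (with p < q) to q − p. For instance
  ∂[v_3,v_8] = [v_8] − [v_3].
The resulting 10×30 matrix has rank 9, and its Smith normal form has invariant factors (1,1,1,1,1,1,1,1,1).

∂_2: C_2 → C_1 sends each 2-simplex [p,q,r] to [q,r] − [p,r] + [p,q]. For instance
  ∂[v_4,v_5,v_6] = [v_5,v_6] − [v_4,v_6] + [v_4,v_5],
  ∂[v_0,v_1,v_7] = [v_1,v_7] − [v_0,v_7] + [v_0,v_1].
As a 30×20 matrix over Z this has rank 20, with invariant factors (1,1,1,1,1,1,1,1,1,1,1,1,1,1,1,1,1,1,1,2).

Computing H_k = (kernel of ∂_k) / (image of ∂_{k+1}):

  H_0: rank C_0 − rank ∂_1 = 10 − 9 = 1, and the invariant factors of ∂_1 are all 1, so H_0 ≅ Z.
  H_1: rank ker ∂_1 − rank ∂_2 = (30 − 9) − 20 = 1, and ∂_2 has invariant factor 2 > 1, so H_1 ≅ Z × Z/2.
  H_2: rank ker ∂_2 − rank ∂_3 = (20 − 20) − 0 = 0, and there is no ∂_3, so H_2 ≅ 0.

As a check, the Euler characteristic is 10 − 30 + 20 = 0, which agrees with 1 − 1 + 0 = 0.

H_0 = Z,  H_1 = Z × Z/2,  H_2 = 0.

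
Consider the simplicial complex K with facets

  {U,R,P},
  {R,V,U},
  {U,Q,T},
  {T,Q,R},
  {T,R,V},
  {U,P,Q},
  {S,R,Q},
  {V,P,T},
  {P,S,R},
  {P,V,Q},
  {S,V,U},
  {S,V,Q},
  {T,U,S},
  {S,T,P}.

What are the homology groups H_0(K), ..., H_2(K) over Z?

H_0 ≅ Z,  H_1 ≅ Z^2,  H_2 ≅ Z.

We work with the vertex ordering P < Q < R < S < T < U < V. The simplices of K, each written with vertices in increasing order, are:

  0-simplices (7): P, Q, R, S, T, U, V
  1-simplices (21): PQ, PR, PS, PT, PU, PV, QR, QS, QT, QU, QV, RS, RT, RU, RV, ST, SU, SV, TU, TV, UV
  2-simplices (14): PQU, PQV, PRS, PRU, PST, PTV, QRS, QRT, QSV, QTU, RTV, RUV, STU, SUV

Hence C_0 ≅ Z^7, C_1 ≅ Z^21, C_2 ≅ Z^14.

∂_1: C_1 → C_0 maps an edge to its endpoints' difference, ∂[p,q] = q − p. For instance
  ∂QS = S − Q.
This gives a 7×21 integer matrix of rank 6; reducing to Smith normal form yields diagonal entries (1,1,1,1,1,1).

Boundary ∂_2: C_2 → C_1 acts by ∂[p,q,r] = [q,r] − [p,r] + [p,q]. For instance
  ∂PTV = TV − PV + PT,
  ∂PQU = QU − PU + PQ.
The resulting 21×14 matrix has rank 13, and its Smith normal form has invariant factors (1,1,1,1,1,1,1,1,1,1,1,1,1).

Computing H_k = (kernel of ∂_k) / (image of ∂_{k+1}):

  H_0: rank C_0 − rank ∂_1 = 7 − 6 = 1, and the invariant factors of ∂_1 are all 1, so H_0 ≅ Z.
  H_1: rank ker ∂_1 − rank ∂_2 = (21 − 6) − 13 = 2, and the invariant factors of ∂_2 are all 1, so H_1 ≅ Z^2.
  H_2: rank ker ∂_2 − rank ∂_3 = (14 − 13) − 0 = 1, and there is no ∂_3, so H_2 ≅ Z.

As a check, the Euler characteristic is 7 − 21 + 14 = 0, which agrees with 1 − 2 + 1 = 0.
(K is a triangulation of the torus T^2.)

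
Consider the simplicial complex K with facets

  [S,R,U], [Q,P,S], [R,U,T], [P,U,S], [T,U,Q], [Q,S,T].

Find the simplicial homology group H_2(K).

H_2 = 0.

Fix the vertex order P < Q < R < S < T < U and write every simplex with vertices in increasing order. Then dim K = 2 and the simplices of K are:

  0-simplices (6): P, Q, R, S, T, U
  1-simplices (12): PQ, PS, PU, QS, QT, QU, RS, RT, RU, ST, SU, TU
  2-simplices (6): PQS, PSU, QST, QTU, RSU, RTU

giving chain groups C_0 ≅ Z^6, C_1 ≅ Z^12, C_2 ≅ Z^6.

Boundary ∂_1: C_1 → C_0 maps an edge to its endpoints' difference, ∂[p,q] = q − p. For instance
  ∂PU = U − P.
As a 6×12 matrix over Z this has rank 5, with invariant factors (1,1,1,1,1).

The boundary map ∂_2: C_2 → C_1 maps a triangle to the signed sum of its edges. For instance
  ∂PQS = QS − PS + PQ,
  ∂QST = ST − QT + QS.
As a 12×6 matrix over Z this has rank 6, with invariant factors (1,1,1,1,1,1).

Computing H_k = (kernel of ∂_k) / (image of ∂_{k+1}):

  H_2: rank ker ∂_2 − rank ∂_3 = (6 − 6) − 0 = 0, and there is no ∂_3, so H_2 = 0.

(K is a triangulation of the cylinder S^1 x I.)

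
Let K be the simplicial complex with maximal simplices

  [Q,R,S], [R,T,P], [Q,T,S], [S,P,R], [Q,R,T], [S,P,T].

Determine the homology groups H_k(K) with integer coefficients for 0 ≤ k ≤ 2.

H_0 ≅ Z,  H_1 = 0,  H_2 ≅ Z.

We work with the vertex ordering P < Q < R < S < T. The simplices of K, each written with vertices in increasing order, are:

  0-simplices (5): P, Q, R, S, T
  1-simplices (9): PR, PS, PT, QR, QS, QT, RS, RT, ST
  2-simplices (6): PRS, PRT, PST, QRS, QRT, QST

Hence C_0 ≅ Z^5, C_1 ≅ Z^9, C_2 ≅ Z^6.

The boundary map ∂_1: C_1 → C_0 is given by ∂[p,q] = [q] − [p].
The resulting 5×9 matrix has rank 4, and its Smith normal form has invariant factors (1,1,1,1).

The boundary map ∂_2: C_2 → C_1 acts by ∂[p,q,r] = [q,r] − [p,r] + [p,q]. For instance
  ∂QST = ST − QT + QS,
  ∂PRS = RS − PS + PR.
This gives a 9×6 integer matrix of rank 5; reducing to Smith normal form yields diagonal entries (1,1,1,1,1).

Reading off H_k = ker ∂_k / im ∂_{k+1}:

  H_0: rank C_0 − rank ∂_1 = 5 − 4 = 1, and the invariant factors of ∂_1 are all 1, so H_0 = Z.
  H_1: rank ker ∂_1 − rank ∂_2 = (9 − 4) − 5 = 0, and the invariant factors of ∂_2 are all 1, so H_1 = 0.
  H_2: rank ker ∂_2 − rank ∂_3 = (6 − 5) − 0 = 1, and there is no ∂_3, so H_2 = Z.

(K is a triangulation of the 2-sphere S^2.)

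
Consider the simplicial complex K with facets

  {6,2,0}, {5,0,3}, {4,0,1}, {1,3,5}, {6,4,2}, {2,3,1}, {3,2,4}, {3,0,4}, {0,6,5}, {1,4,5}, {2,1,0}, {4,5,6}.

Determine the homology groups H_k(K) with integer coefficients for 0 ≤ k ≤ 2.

H_0 = Z,  H_1 = Z_2,  H_2 = 0.

We work with the vertex ordering 0 < 1 < 2 < 3 < 4 < 5 < 6. The simplices of K, each written with vertices in increasing order, are:

  0-simplices (7): [0], [1], [2], [3], [4], [5], [6]
  1-simplices (18): [0,1], [0,2], [0,3], [0,4], [0,5], [0,6], [1,2], [1,3], [1,4], [1,5], [2,3], [2,4], [2,6], [3,4], [3,5], [4,5], [4,6], [5,6]
  2-simplices (12): [0,1,2], [0,1,4], [0,2,6], [0,3,4], [0,3,5], [0,5,6], [1,2,3], [1,3,5], [1,4,5], [2,3,4], [2,4,6], [4,5,6]

giving chain groups C_0 ≅ Z^7, C_1 ≅ Z^18, C_2 ≅ Z^12.

The boundary map ∂_1: C_1 → C_0 sends each edge [p,q] (with p < q) to q − p. For instance
  ∂[3,4] = [4] − [3].
The resulting 7×18 matrix has rank 6, and its Smith normal form has invariant factors (1,1,1,1,1,1).

Boundary ∂_2: C_2 → C_1 acts by ∂[p,q,r] = [q,r] − [p,r] + [p,q]. For instance
  ∂[0,1,4] = [1,4] − [0,4] + [0,1],
  ∂[1,4,5] = [4,5] − [1,5] + [1,4].
As a 18×12 matrix over Z this has rank 12, with invariant factors (1,1,1,1,1,1,1,1,1,1,1,2).

Now H_k = ker ∂_k / im ∂_{k+1}, so:

  H_0: rank C_0 − rank ∂_1 = 7 − 6 = 1, and the invariant factors of ∂_1 are all 1, so H_0 = Z.
  H_1: rank ker ∂_1 − rank ∂_2 = (18 − 6) − 12 = 0, and ∂_2 has invariant factor 2 > 1, so H_1 = Z_2.
  H_2: rank ker ∂_2 − rank ∂_3 = (12 − 12) − 0 = 0, and there is no ∂_3, so H_2 = 0.

As a check, the Euler characteristic is 7 − 18 + 12 = 1, which agrees with 1 − 0 + 0 = 1.
(K is a triangulation of the real projective plane RP^2.)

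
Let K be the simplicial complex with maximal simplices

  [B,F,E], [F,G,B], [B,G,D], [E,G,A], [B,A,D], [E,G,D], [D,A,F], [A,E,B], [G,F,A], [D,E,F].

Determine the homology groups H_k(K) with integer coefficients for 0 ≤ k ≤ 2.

We work with the vertex ordering A < B < D < E < F < G. The simplices of K, each written with vertices in increasing order, are:

  0-simplices (6): A, B, D, E, F, G
  1-simplices (15): AB, AD, AE, AF, AG, BD, BE, BF, BG, DE, DF, DG, EF, EG, FG
  2-simplices (10): ABD, ABE, ADF, AEG, AFG, BDG, BEF, BFG, DEF, DEG

Hence C_0 ≅ Z^6, C_1 ≅ Z^15, C_2 ≅ Z^10.

∂_1: C_1 → C_0 maps an edge to its endpoints' difference, ∂[p,q] = q − p. For instance
  ∂FG = G − F.
As a 6×15 matrix over Z this has rank 5, with invariant factors (1,1,1,1,1).

Boundary ∂_2: C_2 → C_1 maps a triangle to the signed sum of its edges. For instance
  ∂ABE = BE − AE + AB,
  ∂AEG = EG − AG + AE.
This gives a 15×10 integer matrix of rank 10; reducing to Smith normal form yields diagonal entries (1,1,1,1,1,1,1,1,1,2).

From H_k ≅ ker(∂_k) / im(∂_{k+1}) we obtain:

  H_0: rank C_0 − rank ∂_1 = 6 − 5 = 1, and the invariant factors of ∂_1 are all 1, so H_0 ≅ Z.
  H_1: rank ker ∂_1 − rank ∂_2 = (15 − 5) − 10 = 0, and ∂_2 has invariant factor 2 > 1, so H_1 ≅ Z/2.
  H_2: rank ker ∂_2 − rank ∂_3 = (10 − 10) − 0 = 0, and there is no ∂_3, so H_2 ≅ 0.

H_0 ≅ Z,  H_1 ≅ Z/2,  H_2 = 0.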